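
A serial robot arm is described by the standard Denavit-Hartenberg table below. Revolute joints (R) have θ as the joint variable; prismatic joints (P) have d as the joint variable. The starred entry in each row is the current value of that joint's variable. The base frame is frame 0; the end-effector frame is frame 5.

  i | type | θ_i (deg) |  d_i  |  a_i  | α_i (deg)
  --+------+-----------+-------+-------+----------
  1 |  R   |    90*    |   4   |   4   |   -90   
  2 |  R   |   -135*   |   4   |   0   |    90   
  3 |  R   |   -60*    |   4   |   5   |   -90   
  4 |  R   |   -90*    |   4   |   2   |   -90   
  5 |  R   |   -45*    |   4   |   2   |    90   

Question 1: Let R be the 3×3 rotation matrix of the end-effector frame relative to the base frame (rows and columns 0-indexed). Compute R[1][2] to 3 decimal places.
0.067

End-effector z-axis (col 2 of R) = (-0.3536,0.0670,0.9330)
R[1][2] = 0.0670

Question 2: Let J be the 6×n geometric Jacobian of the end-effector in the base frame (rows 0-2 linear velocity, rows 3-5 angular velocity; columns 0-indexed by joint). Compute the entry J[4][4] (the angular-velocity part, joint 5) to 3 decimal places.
-0.354

axis z_4 = (0.8660,-0.3536,0.3536); lever o_n−o_4 = (2.7570,-3.2802,1.2802)
cross product → J_v[:, 4] = (0.7071,-0.1340,-1.8660)
J_ω[:, 4] = z_4
entry J[4][4] = -0.3536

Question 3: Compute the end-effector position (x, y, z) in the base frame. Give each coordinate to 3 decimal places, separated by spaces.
1.087 -7.740 5.255

after link 1: o_1 = (0.0000, 4.0000, 4.0000)
after link 2: o_2 = (-4.0000, 4.0000, 4.0000)
after link 3: o_3 = (0.3301, -0.5962, 2.9393)
after link 4: o_4 = (-1.6699, -4.4599, 3.9746)
after link 5: o_5 = (1.0871, -7.7401, 5.2549)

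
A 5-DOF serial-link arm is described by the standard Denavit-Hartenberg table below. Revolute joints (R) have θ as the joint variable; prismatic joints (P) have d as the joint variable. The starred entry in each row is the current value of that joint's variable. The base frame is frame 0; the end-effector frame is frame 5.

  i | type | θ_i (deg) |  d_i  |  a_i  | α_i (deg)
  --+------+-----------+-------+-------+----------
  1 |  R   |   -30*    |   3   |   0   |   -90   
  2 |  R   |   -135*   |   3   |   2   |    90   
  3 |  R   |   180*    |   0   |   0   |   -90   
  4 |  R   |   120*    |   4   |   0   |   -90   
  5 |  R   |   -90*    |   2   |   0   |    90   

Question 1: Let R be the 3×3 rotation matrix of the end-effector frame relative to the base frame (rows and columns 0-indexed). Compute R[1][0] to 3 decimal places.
-0.866

End-effector x-axis (col 0 of R) = (-0.5000,-0.8660,-0.0000)
R[1][0] = -0.8660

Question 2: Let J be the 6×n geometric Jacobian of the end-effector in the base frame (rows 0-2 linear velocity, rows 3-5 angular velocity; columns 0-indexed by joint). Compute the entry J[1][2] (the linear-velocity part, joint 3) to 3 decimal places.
axis z_2 = (-0.6124,0.3536,-0.7071); lever o_n−o_2 = (-3.6730,-2.4982,0.5176)
cross product → J_v[:, 2] = (-1.5835,2.9142,2.8284)
J_ω[:, 2] = z_2
entry J[1][2] = 2.9142

2.914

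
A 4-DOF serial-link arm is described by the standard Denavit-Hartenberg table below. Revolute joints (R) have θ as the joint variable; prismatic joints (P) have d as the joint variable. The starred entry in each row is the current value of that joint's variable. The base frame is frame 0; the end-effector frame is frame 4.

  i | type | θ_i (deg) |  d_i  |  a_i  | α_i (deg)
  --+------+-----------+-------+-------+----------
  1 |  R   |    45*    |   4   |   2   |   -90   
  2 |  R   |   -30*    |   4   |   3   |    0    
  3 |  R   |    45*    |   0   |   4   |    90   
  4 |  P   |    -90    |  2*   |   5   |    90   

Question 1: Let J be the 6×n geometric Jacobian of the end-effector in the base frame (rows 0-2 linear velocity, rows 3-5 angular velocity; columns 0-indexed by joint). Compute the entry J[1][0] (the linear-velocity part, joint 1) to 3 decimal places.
7.057

axis z_0 = ẑ; lever o_n−o_0 = (7.0565,5.6423,6.3966)
cross product → J_v[:, 0] = (-5.6423,7.0565,0.0000)
J_ω[:, 0] = z_0
entry J[1][0] = 7.0565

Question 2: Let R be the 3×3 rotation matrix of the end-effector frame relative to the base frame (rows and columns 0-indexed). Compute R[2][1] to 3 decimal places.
0.966

End-effector y-axis (col 1 of R) = (0.1830,0.1830,0.9659)
R[2][1] = 0.9659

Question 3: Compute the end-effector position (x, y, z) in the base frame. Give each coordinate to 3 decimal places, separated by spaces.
7.057 5.642 6.397

after link 1: o_1 = (1.4142, 1.4142, 4.0000)
after link 2: o_2 = (0.4229, 6.0798, 5.5000)
after link 3: o_3 = (3.1550, 8.8118, 4.4647)
after link 4: o_4 = (7.0565, 5.6423, 6.3966)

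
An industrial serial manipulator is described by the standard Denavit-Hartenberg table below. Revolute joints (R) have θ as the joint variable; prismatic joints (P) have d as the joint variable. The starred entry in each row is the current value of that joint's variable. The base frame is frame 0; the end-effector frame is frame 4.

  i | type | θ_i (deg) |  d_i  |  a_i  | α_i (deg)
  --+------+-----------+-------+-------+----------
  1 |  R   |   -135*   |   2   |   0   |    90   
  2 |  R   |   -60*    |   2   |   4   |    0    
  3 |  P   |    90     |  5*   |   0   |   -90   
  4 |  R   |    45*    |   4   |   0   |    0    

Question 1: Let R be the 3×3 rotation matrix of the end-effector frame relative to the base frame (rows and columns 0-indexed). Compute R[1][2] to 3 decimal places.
0.354

End-effector z-axis (col 2 of R) = (0.3536,0.3536,0.8660)
R[1][2] = 0.3536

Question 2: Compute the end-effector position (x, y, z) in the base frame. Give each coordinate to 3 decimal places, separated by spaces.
-4.950 4.950 2.000

after link 1: o_1 = (0.0000, 0.0000, 2.0000)
after link 2: o_2 = (-2.8284, -0.0000, -1.4641)
after link 3: o_3 = (-6.3640, 3.5355, -1.4641)
after link 4: o_4 = (-4.9497, 4.9497, 2.0000)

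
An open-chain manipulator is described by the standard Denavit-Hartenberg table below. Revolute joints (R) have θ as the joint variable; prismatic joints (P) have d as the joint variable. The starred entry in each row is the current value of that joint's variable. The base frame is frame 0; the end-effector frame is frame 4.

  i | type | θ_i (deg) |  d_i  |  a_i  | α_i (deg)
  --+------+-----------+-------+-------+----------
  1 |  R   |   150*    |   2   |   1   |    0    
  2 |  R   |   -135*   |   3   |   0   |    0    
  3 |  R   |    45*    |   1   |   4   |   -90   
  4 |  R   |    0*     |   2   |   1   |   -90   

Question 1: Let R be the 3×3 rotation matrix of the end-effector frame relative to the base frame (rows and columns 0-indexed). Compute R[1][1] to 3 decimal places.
-0.500

End-effector y-axis (col 1 of R) = (0.8660,-0.5000,-0.0000)
R[1][1] = -0.5000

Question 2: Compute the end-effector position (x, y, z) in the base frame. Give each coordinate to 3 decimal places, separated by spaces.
-0.098 5.830 6.000

after link 1: o_1 = (-0.8660, 0.5000, 2.0000)
after link 2: o_2 = (-0.8660, 0.5000, 5.0000)
after link 3: o_3 = (1.1340, 3.9641, 6.0000)
after link 4: o_4 = (-0.0981, 5.8301, 6.0000)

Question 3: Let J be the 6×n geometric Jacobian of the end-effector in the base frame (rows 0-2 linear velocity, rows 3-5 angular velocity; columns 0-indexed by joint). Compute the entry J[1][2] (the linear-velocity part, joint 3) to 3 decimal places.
0.768

axis z_2 = (0.0000,0.0000,1.0000); lever o_n−o_2 = (0.7679,5.3301,1.0000)
cross product → J_v[:, 2] = (-5.3301,0.7679,0.0000)
J_ω[:, 2] = z_2
entry J[1][2] = 0.7679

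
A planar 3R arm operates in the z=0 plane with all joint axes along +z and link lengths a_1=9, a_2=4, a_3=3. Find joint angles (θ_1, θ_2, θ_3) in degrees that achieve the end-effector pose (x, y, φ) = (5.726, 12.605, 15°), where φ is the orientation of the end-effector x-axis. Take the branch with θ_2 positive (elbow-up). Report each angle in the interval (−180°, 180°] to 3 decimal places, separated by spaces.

63.105 44.998 -93.104

wrist centre = target − a_3·(cos φ, sin φ) = (2.8282, 11.8285)
cos θ_2 = (147.9133−9²−4²)/(2·9·4) = 0.7071; θ_2 = 44.9982° (elbow-up)
β = atan2(11.8285,2.8282) = 76.5530°; ψ = atan2(2.8283,11.8285) = 13.4476°
θ_1 = β − ψ = 63.1053°
θ_3 = φ − θ_1 − θ_2 = -93.1036° (wrapped to (-180°,180°])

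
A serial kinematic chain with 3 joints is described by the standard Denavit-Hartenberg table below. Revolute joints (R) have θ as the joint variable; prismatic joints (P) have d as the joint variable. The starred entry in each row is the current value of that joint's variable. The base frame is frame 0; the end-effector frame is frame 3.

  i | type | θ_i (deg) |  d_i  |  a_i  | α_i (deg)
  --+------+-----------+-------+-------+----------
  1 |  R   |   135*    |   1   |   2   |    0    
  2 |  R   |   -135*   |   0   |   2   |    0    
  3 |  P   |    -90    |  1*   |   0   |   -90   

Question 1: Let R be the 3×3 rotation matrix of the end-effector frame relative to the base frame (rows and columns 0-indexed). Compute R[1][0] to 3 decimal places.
-1.000

End-effector x-axis (col 0 of R) = (0.0000,-1.0000,0.0000)
R[1][0] = -1.0000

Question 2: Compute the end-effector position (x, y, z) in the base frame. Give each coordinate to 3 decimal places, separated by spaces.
0.586 1.414 2.000

after link 1: o_1 = (-1.4142, 1.4142, 1.0000)
after link 2: o_2 = (0.5858, 1.4142, 1.0000)
after link 3: o_3 = (0.5858, 1.4142, 2.0000)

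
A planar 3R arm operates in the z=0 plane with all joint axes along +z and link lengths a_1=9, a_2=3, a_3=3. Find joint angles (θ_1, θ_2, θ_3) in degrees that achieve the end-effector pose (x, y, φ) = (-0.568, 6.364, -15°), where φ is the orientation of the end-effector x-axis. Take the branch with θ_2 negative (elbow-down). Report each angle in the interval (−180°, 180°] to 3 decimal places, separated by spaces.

wrist centre = target − a_3·(cos φ, sin φ) = (-3.4658, 7.1405)
cos θ_2 = (62.9977−9²−3²)/(2·9·3) = -0.5000; θ_2 = -120.0028° (elbow-down)
β = atan2(7.1405,-3.4658) = 115.8906°; ψ = atan2(-2.5980,7.4999) = -19.1064°
θ_1 = β − ψ = 134.9970°
θ_3 = φ − θ_1 − θ_2 = -29.9943° (wrapped to (-180°,180°])

134.997 -120.003 -29.994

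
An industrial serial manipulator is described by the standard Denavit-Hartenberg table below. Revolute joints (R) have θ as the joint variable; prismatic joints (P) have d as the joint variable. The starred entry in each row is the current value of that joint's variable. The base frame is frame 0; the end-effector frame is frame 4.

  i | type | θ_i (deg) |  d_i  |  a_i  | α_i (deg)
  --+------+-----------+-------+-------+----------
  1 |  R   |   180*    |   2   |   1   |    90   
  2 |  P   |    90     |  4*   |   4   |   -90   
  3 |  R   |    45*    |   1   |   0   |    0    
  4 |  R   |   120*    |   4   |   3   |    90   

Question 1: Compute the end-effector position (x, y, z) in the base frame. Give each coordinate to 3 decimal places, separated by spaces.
after link 1: o_1 = (-1.0000, 0.0000, 2.0000)
after link 2: o_2 = (-1.0000, 4.0000, 6.0000)
after link 3: o_3 = (0.0000, 4.0000, 6.0000)
after link 4: o_4 = (4.0000, 3.2235, 3.1022)

4.000 3.224 3.102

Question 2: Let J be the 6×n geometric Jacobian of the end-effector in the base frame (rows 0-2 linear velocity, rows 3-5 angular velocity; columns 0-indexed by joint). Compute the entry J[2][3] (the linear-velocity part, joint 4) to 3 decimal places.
-0.776

axis z_3 = (1.0000,-0.0000,0.0000); lever o_n−o_3 = (4.0000,-0.7765,-2.8978)
cross product → J_v[:, 3] = (0.0000,2.8978,-0.7765)
J_ω[:, 3] = z_3
entry J[2][3] = -0.7765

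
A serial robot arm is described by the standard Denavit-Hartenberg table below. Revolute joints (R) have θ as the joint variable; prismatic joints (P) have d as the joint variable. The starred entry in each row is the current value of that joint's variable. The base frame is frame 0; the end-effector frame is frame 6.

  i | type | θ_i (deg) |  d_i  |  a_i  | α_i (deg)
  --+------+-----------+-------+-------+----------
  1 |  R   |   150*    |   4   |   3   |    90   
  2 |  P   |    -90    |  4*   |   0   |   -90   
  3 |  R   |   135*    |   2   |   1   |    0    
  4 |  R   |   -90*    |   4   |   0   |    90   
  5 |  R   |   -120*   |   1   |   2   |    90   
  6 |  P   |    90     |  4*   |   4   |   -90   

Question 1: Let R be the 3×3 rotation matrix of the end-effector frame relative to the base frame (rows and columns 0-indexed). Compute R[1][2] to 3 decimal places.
End-effector z-axis (col 2 of R) = (-0.9268,0.1268,-0.3536)
R[1][2] = 0.1268

0.127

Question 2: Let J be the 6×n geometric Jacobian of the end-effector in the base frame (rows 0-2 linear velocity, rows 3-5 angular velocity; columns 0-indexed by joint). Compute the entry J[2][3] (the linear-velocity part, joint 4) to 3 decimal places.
-6.692

axis z_3 = (-0.8660,0.5000,0.0000); lever o_n−o_3 = (-0.3501,7.9295,-0.3789)
cross product → J_v[:, 3] = (-0.1895,-0.3282,-6.6921)
J_ω[:, 3] = z_3
entry J[2][3] = -6.6921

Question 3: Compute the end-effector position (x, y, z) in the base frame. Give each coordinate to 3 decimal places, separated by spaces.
-3.034 13.281 4.328

after link 1: o_1 = (-2.5981, 1.5000, 4.0000)
after link 2: o_2 = (-0.5981, 4.9641, 4.0000)
after link 3: o_3 = (-2.6837, 5.3517, 4.7071)
after link 4: o_4 = (-6.1478, 7.3517, 4.7071)
after link 5: o_5 = (-3.9407, 7.7104, 4.7071)
after link 6: o_6 = (-3.0338, 13.2813, 4.3282)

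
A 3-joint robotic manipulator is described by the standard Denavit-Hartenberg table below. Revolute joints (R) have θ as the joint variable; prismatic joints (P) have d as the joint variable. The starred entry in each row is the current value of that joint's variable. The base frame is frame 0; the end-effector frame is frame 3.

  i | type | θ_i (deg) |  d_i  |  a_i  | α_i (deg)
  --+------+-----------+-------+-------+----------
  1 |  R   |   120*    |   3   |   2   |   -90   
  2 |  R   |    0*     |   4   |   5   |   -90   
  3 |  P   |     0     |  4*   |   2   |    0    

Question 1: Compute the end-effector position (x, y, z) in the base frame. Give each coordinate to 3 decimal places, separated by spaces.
-7.964 5.794 -1.000

after link 1: o_1 = (-1.0000, 1.7321, 3.0000)
after link 2: o_2 = (-6.9641, 4.0622, 3.0000)
after link 3: o_3 = (-7.9641, 5.7942, -1.0000)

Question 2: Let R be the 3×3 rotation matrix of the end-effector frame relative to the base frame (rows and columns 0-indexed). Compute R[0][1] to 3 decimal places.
End-effector y-axis (col 1 of R) = (0.8660,0.5000,-0.0000)
R[0][1] = 0.8660

0.866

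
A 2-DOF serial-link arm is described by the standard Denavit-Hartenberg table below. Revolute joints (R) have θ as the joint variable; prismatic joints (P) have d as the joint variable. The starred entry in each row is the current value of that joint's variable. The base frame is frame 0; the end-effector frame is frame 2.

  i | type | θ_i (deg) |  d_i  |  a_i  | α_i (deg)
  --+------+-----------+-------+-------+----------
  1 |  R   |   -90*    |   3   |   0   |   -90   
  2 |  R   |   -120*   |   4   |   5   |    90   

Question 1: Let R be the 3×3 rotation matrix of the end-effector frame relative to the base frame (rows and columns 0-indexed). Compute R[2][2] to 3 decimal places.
-0.500

End-effector z-axis (col 2 of R) = (0.0000,0.8660,-0.5000)
R[2][2] = -0.5000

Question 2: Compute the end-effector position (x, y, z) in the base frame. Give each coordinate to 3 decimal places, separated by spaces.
after link 1: o_1 = (0.0000, 0.0000, 3.0000)
after link 2: o_2 = (4.0000, 2.5000, 7.3301)

4.000 2.500 7.330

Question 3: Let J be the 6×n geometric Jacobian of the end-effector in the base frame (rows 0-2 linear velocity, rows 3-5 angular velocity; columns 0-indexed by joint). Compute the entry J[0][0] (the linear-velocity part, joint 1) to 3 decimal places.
axis z_0 = ẑ; lever o_n−o_0 = (4.0000,2.5000,7.3301)
cross product → J_v[:, 0] = (-2.5000,4.0000,0.0000)
J_ω[:, 0] = z_0
entry J[0][0] = -2.5000

-2.500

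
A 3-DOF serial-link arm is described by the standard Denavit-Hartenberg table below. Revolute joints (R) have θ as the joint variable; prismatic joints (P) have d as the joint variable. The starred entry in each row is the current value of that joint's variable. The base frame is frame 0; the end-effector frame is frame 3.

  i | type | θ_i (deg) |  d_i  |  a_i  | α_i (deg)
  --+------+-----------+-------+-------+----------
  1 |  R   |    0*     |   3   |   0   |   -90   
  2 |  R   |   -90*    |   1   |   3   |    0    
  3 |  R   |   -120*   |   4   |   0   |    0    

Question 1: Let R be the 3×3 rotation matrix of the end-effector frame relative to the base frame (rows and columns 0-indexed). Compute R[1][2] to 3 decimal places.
1.000

End-effector z-axis (col 2 of R) = (0.0000,1.0000,0.0000)
R[1][2] = 1.0000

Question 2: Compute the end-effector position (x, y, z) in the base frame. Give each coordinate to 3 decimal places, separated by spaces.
0.000 5.000 6.000

after link 1: o_1 = (0.0000, 0.0000, 3.0000)
after link 2: o_2 = (0.0000, 1.0000, 6.0000)
after link 3: o_3 = (0.0000, 5.0000, 6.0000)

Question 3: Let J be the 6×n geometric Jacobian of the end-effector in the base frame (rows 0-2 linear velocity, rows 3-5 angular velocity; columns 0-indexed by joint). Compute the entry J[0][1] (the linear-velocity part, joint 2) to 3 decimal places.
axis z_1 = (0.0000,1.0000,0.0000); lever o_n−o_1 = (0.0000,5.0000,3.0000)
cross product → J_v[:, 1] = (3.0000,0.0000,-0.0000)
J_ω[:, 1] = z_1
entry J[0][1] = 3.0000

3.000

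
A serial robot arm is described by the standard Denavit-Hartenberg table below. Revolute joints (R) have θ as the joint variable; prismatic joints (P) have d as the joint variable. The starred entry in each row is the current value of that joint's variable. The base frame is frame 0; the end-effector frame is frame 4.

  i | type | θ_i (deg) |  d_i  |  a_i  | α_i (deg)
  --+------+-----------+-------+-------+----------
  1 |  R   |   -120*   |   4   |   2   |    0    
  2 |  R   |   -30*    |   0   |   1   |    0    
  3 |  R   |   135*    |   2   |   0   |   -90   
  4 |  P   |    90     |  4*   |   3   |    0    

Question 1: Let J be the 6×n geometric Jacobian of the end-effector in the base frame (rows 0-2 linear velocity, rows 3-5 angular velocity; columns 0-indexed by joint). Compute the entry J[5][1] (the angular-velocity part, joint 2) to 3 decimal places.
1.000

axis z_1 = (0.0000,0.0000,1.0000); lever o_n−o_1 = (0.1693,3.3637,-1.0000)
cross product → J_v[:, 1] = (-3.3637,0.1693,0.0000)
J_ω[:, 1] = z_1
entry J[5][1] = 1.0000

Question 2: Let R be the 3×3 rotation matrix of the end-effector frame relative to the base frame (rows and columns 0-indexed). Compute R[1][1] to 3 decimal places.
End-effector y-axis (col 1 of R) = (-0.9659,0.2588,-0.0000)
R[1][1] = 0.2588

0.259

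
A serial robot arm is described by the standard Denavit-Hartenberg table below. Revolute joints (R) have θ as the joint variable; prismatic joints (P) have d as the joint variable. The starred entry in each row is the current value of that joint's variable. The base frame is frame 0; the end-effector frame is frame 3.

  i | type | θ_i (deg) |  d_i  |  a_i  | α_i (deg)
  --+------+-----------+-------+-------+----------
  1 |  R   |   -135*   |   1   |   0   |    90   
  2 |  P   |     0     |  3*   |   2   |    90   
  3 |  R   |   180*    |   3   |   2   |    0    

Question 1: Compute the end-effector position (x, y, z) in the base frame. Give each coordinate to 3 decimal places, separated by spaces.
-2.121 2.121 -2.000

after link 1: o_1 = (0.0000, 0.0000, 1.0000)
after link 2: o_2 = (-3.5355, 0.7071, 1.0000)
after link 3: o_3 = (-2.1213, 2.1213, -2.0000)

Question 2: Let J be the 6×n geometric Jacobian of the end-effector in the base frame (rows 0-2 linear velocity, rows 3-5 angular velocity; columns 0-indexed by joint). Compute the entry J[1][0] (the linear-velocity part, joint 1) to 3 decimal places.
axis z_0 = ẑ; lever o_n−o_0 = (-2.1213,2.1213,-2.0000)
cross product → J_v[:, 0] = (-2.1213,-2.1213,0.0000)
J_ω[:, 0] = z_0
entry J[1][0] = -2.1213

-2.121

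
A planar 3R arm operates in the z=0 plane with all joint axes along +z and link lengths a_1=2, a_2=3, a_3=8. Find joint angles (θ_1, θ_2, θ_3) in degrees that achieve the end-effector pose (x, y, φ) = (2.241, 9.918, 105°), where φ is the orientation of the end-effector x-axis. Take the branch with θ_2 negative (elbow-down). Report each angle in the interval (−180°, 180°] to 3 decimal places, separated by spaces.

45.025 -30.039 90.014

wrist centre = target − a_3·(cos φ, sin φ) = (4.3116, 2.1906)
cos θ_2 = (23.3882−2²−3²)/(2·2·3) = 0.8657; θ_2 = -30.0393° (elbow-down)
β = atan2(2.1906,4.3116) = 26.9340°; ψ = atan2(-1.5018,4.5970) = -18.0914°
θ_1 = β − ψ = 45.0254°
θ_3 = φ − θ_1 − θ_2 = 90.0139° (wrapped to (-180°,180°])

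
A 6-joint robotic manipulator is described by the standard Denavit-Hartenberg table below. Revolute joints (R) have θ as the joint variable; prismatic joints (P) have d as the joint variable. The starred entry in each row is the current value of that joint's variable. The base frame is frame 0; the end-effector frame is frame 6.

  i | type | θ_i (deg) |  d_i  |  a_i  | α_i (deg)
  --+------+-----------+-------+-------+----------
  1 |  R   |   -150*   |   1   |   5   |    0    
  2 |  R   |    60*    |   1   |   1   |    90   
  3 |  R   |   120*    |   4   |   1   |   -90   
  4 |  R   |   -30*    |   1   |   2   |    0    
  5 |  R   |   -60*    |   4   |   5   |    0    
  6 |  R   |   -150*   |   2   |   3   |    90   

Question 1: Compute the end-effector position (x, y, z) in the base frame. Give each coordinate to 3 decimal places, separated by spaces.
-11.732 3.178 -0.433

after link 1: o_1 = (-4.3301, -2.5000, 1.0000)
after link 2: o_2 = (-4.3301, -3.5000, 2.0000)
after link 3: o_3 = (-8.3301, -3.0000, 2.8660)
after link 4: o_4 = (-9.3301, -1.2679, 3.8660)
after link 5: o_5 = (-14.3301, 2.1962, 1.8660)
after link 6: o_6 = (-11.7321, 3.1782, -0.4330)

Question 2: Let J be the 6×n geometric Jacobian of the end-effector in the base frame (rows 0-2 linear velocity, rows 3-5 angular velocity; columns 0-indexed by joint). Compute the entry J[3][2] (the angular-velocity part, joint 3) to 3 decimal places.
axis z_2 = (-1.0000,0.0000,0.0000); lever o_n−o_2 = (-7.4019,6.6782,-2.4330)
cross product → J_v[:, 2] = (-0.0000,-2.4330,-6.6782)
J_ω[:, 2] = z_2
entry J[3][2] = -1.0000

-1.000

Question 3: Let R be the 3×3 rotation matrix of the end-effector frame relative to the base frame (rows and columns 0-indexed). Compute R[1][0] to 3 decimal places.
End-effector x-axis (col 0 of R) = (0.8660,-0.2500,-0.4330)
R[1][0] = -0.2500

-0.250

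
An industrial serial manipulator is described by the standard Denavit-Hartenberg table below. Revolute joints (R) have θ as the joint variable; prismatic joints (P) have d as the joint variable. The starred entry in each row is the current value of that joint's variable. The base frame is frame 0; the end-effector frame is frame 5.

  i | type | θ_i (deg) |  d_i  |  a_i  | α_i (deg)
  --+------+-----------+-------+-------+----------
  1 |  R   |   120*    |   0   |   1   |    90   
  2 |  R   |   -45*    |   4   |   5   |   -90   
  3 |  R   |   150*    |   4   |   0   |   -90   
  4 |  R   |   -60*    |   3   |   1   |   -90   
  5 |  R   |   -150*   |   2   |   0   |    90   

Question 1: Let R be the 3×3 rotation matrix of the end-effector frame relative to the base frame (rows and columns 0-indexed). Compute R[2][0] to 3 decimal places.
End-effector x-axis (col 0 of R) = (0.7835,-0.0580,-0.6187)
R[2][0] = -0.6187

-0.619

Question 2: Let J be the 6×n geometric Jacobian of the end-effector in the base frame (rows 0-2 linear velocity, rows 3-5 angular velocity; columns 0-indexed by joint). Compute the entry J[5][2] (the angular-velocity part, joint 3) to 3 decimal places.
0.707

axis z_2 = (-0.3536,0.6124,0.7071); lever o_n−o_2 = (1.1304,1.0062,5.1612)
cross product → J_v[:, 2] = (2.4491,2.6241,-1.0480)
J_ω[:, 2] = z_2
entry J[5][2] = 0.7071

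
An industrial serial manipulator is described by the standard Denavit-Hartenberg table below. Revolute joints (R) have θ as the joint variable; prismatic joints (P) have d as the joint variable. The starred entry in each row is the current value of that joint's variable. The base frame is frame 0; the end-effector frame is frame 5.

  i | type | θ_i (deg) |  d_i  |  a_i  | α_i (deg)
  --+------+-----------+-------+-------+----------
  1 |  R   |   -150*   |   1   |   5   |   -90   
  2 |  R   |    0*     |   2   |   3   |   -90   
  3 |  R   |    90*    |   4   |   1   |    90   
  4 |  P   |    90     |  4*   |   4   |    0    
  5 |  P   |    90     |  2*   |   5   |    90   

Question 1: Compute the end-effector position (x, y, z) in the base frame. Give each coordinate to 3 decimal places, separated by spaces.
after link 1: o_1 = (-4.3301, -2.5000, 1.0000)
after link 2: o_2 = (-5.9282, -5.7321, 1.0000)
after link 3: o_3 = (-6.4282, -4.8660, -3.0000)
after link 4: o_4 = (-9.8923, -6.8660, -7.0000)
after link 5: o_5 = (-9.1244, -12.1962, -7.0000)

-9.124 -12.196 -7.000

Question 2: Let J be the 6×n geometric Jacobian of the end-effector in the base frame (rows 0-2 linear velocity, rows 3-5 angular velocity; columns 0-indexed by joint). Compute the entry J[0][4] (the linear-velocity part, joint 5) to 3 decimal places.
-0.866

prismatic axis z_4 = (-0.8660,-0.5000,-0.0000)
J_v[:, 4] = z_4; J_ω[:, 4] = (0,0,0)
entry J[0][4] = -0.8660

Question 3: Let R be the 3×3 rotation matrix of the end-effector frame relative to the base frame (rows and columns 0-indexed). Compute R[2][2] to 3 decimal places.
End-effector z-axis (col 2 of R) = (-0.0000,-0.0000,-1.0000)
R[2][2] = -1.0000

-1.000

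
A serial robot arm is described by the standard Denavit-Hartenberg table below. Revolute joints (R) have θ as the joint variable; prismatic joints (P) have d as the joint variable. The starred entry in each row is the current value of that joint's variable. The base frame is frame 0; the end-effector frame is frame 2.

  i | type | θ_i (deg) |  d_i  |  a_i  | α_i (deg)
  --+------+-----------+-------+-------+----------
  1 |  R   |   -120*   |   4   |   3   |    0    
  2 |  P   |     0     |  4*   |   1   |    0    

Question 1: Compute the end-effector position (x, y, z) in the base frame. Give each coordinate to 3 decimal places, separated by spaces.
-2.000 -3.464 8.000

after link 1: o_1 = (-1.5000, -2.5981, 4.0000)
after link 2: o_2 = (-2.0000, -3.4641, 8.0000)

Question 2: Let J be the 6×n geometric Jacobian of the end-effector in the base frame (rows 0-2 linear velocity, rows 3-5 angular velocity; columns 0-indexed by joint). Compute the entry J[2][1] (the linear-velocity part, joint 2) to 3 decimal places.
prismatic axis z_1 = (0.0000,0.0000,1.0000)
J_v[:, 1] = z_1; J_ω[:, 1] = (0,0,0)
entry J[2][1] = 1.0000

1.000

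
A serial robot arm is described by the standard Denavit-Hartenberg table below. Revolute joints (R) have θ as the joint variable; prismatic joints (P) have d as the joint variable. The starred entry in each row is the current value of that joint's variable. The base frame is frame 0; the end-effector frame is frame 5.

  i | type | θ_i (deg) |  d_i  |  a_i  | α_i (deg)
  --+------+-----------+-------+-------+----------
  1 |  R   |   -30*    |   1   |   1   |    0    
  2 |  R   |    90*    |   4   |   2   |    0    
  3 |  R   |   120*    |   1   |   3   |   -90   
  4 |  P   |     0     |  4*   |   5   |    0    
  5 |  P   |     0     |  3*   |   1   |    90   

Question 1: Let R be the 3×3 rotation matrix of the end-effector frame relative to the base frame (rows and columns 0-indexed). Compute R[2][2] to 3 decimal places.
1.000

End-effector z-axis (col 2 of R) = (-0.0000,0.0000,1.0000)
R[2][2] = 1.0000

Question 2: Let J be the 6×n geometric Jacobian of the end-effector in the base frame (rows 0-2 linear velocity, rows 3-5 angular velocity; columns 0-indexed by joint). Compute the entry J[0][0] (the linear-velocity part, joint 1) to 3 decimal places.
5.768

axis z_0 = ẑ; lever o_n−o_0 = (-7.1340,-5.7679,6.0000)
cross product → J_v[:, 0] = (5.7679,-7.1340,0.0000)
J_ω[:, 0] = z_0
entry J[0][0] = 5.7679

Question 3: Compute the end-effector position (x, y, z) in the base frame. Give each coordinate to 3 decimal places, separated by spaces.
after link 1: o_1 = (0.8660, -0.5000, 1.0000)
after link 2: o_2 = (1.8660, 1.2321, 5.0000)
after link 3: o_3 = (-1.1340, 1.2321, 6.0000)
after link 4: o_4 = (-6.1340, -2.7679, 6.0000)
after link 5: o_5 = (-7.1340, -5.7679, 6.0000)

-7.134 -5.768 6.000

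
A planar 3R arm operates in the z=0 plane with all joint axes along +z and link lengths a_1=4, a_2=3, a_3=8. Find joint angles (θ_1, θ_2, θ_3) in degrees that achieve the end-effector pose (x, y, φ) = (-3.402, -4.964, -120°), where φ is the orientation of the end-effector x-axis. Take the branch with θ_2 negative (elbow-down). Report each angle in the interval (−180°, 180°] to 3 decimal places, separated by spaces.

120.003 -149.999 -90.005

wrist centre = target − a_3·(cos φ, sin φ) = (0.5980, 1.9642)
cos θ_2 = (4.2157−4²−3²)/(2·4·3) = -0.8660; θ_2 = -149.9985° (elbow-down)
β = atan2(1.9642,0.5980) = 73.0672°; ψ = atan2(-1.5001,1.4020) = -46.9362°
θ_1 = β − ψ = 120.0033°
θ_3 = φ − θ_1 − θ_2 = -90.0048° (wrapped to (-180°,180°])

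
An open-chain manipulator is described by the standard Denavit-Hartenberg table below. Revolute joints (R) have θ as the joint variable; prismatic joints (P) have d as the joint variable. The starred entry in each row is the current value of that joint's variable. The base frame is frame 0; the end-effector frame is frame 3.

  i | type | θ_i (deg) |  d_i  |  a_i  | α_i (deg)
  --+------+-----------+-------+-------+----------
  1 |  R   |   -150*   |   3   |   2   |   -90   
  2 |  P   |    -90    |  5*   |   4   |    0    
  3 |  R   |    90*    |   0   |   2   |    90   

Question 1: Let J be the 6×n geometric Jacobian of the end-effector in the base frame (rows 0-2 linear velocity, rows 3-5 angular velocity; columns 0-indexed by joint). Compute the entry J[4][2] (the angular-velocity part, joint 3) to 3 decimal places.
axis z_2 = (0.5000,-0.8660,0.0000); lever o_n−o_2 = (-1.7321,-1.0000,0.0000)
cross product → J_v[:, 2] = (0.0000,-0.0000,-2.0000)
J_ω[:, 2] = z_2
entry J[4][2] = -0.8660

-0.866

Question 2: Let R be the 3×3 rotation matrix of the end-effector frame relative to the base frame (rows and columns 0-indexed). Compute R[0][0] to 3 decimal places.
End-effector x-axis (col 0 of R) = (-0.8660,-0.5000,0.0000)
R[0][0] = -0.8660

-0.866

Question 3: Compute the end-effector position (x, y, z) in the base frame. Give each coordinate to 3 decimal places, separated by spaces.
-0.964 -6.330 7.000

after link 1: o_1 = (-1.7321, -1.0000, 3.0000)
after link 2: o_2 = (0.7679, -5.3301, 7.0000)
after link 3: o_3 = (-0.9641, -6.3301, 7.0000)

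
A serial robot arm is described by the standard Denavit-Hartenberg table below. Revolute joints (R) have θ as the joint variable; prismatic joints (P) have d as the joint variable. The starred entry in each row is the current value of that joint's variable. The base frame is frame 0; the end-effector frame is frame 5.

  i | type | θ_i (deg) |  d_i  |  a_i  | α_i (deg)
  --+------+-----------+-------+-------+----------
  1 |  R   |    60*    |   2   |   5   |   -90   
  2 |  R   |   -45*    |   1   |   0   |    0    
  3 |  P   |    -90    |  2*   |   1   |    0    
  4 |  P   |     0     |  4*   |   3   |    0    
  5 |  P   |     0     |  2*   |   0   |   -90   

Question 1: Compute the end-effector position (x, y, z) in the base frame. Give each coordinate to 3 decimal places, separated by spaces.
after link 1: o_1 = (2.5000, 4.3301, 2.0000)
after link 2: o_2 = (1.6340, 4.8301, 2.0000)
after link 3: o_3 = (-0.4516, 5.2178, 2.7071)
after link 4: o_4 = (-4.9764, 5.3806, 4.8284)
after link 5: o_5 = (-6.7084, 6.3806, 4.8284)

-6.708 6.381 4.828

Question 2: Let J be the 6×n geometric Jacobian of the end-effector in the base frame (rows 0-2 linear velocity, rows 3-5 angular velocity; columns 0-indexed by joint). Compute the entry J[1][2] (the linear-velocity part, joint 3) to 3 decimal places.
0.500

prismatic axis z_2 = (-0.8660,0.5000,0.0000)
J_v[:, 2] = z_2; J_ω[:, 2] = (0,0,0)
entry J[1][2] = 0.5000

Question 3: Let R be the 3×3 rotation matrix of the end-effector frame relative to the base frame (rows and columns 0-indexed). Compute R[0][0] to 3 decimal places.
-0.354

End-effector x-axis (col 0 of R) = (-0.3536,-0.6124,0.7071)
R[0][0] = -0.3536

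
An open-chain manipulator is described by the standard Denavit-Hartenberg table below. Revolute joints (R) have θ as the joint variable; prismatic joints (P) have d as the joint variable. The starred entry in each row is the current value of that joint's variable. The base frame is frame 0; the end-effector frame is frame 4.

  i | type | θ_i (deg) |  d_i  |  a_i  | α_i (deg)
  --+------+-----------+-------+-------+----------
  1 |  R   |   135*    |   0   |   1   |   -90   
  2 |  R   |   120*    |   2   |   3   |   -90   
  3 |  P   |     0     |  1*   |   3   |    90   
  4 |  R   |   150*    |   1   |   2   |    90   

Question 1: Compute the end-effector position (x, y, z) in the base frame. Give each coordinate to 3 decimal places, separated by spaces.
after link 1: o_1 = (-0.7071, 0.7071, 0.0000)
after link 2: o_2 = (-1.0607, -1.7678, -2.5981)
after link 3: o_3 = (0.6124, -3.4408, -4.6962)
after link 4: o_4 = (-0.0947, -4.1479, -2.6962)

-0.095 -4.148 -2.696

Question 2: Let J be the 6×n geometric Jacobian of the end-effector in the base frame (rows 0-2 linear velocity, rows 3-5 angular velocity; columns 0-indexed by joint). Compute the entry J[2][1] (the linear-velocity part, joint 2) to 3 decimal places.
axis z_1 = (-0.7071,-0.7071,0.0000); lever o_n−o_1 = (0.6124,-4.8550,-2.6962)
cross product → J_v[:, 1] = (1.9065,-1.9065,3.8660)
J_ω[:, 1] = z_1
entry J[2][1] = 3.8660

3.866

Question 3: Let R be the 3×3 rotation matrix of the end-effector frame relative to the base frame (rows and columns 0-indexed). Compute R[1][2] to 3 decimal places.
-0.707

End-effector z-axis (col 2 of R) = (0.7071,-0.7071,-0.0000)
R[1][2] = -0.7071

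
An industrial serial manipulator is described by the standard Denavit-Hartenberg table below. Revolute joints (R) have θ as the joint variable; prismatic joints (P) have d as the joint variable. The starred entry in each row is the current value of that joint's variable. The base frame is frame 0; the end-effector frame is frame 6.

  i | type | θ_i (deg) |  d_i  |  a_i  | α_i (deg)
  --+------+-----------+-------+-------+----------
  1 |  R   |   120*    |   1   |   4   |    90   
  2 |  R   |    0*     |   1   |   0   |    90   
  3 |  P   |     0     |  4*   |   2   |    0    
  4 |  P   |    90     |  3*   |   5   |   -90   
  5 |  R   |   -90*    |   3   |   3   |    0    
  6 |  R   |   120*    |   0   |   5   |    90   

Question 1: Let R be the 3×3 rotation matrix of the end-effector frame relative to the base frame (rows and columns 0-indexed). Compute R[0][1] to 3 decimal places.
End-effector y-axis (col 1 of R) = (0.5000,-0.8660,-0.0000)
R[0][1] = 0.5000

0.500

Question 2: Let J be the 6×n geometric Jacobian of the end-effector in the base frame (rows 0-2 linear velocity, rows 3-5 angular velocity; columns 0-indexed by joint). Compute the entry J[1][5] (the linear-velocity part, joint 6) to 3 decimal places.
-1.250

axis z_5 = (0.5000,-0.8660,-0.0000); lever o_n−o_5 = (3.7500,2.1651,2.5000)
cross product → J_v[:, 5] = (-2.1651,-1.2500,4.3301)
J_ω[:, 5] = z_5
entry J[1][5] = -1.2500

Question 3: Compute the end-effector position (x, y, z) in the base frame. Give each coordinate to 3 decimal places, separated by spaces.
7.446 7.763 -6.500

after link 1: o_1 = (-2.0000, 3.4641, 1.0000)
after link 2: o_2 = (-1.1340, 3.9641, 1.0000)
after link 3: o_3 = (-2.1340, 5.6962, -3.0000)
after link 4: o_4 = (2.1962, 8.1962, -6.0000)
after link 5: o_5 = (3.6962, 5.5981, -9.0000)
after link 6: o_6 = (7.4462, 7.7631, -6.5000)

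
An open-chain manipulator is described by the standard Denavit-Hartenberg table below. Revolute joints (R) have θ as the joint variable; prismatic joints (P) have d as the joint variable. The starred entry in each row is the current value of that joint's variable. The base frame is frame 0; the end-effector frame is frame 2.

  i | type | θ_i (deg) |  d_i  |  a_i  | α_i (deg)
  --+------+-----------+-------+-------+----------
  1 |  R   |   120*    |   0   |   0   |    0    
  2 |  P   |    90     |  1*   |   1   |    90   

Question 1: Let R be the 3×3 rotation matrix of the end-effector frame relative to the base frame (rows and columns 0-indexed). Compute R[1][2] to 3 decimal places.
0.866

End-effector z-axis (col 2 of R) = (-0.5000,0.8660,0.0000)
R[1][2] = 0.8660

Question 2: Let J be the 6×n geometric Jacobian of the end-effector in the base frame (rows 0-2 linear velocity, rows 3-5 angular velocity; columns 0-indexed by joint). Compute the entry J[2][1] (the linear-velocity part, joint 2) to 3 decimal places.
1.000

prismatic axis z_1 = (0.0000,0.0000,1.0000)
J_v[:, 1] = z_1; J_ω[:, 1] = (0,0,0)
entry J[2][1] = 1.0000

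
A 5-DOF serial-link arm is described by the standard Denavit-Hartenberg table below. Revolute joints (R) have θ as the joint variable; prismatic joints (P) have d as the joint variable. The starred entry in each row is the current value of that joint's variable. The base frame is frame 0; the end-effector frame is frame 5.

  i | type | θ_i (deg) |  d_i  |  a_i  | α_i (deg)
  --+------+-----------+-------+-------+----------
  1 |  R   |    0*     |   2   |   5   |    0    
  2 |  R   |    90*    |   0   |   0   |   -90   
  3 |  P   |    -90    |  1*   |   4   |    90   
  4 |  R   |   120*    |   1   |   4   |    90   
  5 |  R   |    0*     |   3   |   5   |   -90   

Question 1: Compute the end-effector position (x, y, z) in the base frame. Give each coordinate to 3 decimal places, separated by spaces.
-5.294 -1.000 4.098

after link 1: o_1 = (5.0000, 0.0000, 2.0000)
after link 2: o_2 = (5.0000, 0.0000, 2.0000)
after link 3: o_3 = (4.0000, 0.0000, 6.0000)
after link 4: o_4 = (0.5359, -1.0000, 4.0000)
after link 5: o_5 = (-5.2942, -1.0000, 4.0981)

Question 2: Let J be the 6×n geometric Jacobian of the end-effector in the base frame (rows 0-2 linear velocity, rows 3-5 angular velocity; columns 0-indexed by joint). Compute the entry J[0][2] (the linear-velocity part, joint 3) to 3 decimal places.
-1.000

prismatic axis z_2 = (-1.0000,0.0000,0.0000)
J_v[:, 2] = z_2; J_ω[:, 2] = (0,0,0)
entry J[0][2] = -1.0000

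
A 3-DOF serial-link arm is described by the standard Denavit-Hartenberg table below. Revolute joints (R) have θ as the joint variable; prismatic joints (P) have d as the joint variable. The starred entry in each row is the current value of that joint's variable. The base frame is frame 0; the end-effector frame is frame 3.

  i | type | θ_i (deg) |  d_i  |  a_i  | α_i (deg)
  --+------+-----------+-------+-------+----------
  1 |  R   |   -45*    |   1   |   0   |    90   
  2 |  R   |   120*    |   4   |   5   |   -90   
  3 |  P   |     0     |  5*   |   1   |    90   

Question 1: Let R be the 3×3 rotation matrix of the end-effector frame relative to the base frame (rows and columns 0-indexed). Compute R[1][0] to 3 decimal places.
0.354

End-effector x-axis (col 0 of R) = (-0.3536,0.3536,0.8660)
R[1][0] = 0.3536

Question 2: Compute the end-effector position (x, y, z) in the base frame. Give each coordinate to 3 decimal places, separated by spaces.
after link 1: o_1 = (0.0000, 0.0000, 1.0000)
after link 2: o_2 = (-4.5962, -1.0607, 5.3301)
after link 3: o_3 = (-8.0116, 2.3548, 3.6962)

-8.012 2.355 3.696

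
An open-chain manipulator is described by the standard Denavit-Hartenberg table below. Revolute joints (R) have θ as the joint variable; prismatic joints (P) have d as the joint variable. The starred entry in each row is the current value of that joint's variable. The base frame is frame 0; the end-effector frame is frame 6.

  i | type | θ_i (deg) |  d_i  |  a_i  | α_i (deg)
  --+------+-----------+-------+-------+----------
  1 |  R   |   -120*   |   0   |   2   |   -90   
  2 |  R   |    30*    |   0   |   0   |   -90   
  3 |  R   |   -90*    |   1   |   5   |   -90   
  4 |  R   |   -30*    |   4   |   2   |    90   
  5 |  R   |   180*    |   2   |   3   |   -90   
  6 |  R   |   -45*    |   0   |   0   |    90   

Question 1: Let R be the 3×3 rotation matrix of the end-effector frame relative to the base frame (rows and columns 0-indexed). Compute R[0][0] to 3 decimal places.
-0.772

End-effector x-axis (col 0 of R) = (-0.7718,0.5950,-0.2241)
R[0][0] = -0.7718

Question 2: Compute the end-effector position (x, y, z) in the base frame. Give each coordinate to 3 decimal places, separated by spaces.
0.540 -5.333 -3.933

after link 1: o_1 = (-1.0000, -1.7321, 0.0000)
after link 2: o_2 = (-1.0000, -1.7321, 0.0000)
after link 3: o_3 = (3.5801, -3.7990, -0.8660)
after link 4: o_4 = (3.5981, -7.2321, -3.7321)
after link 5: o_5 = (0.5401, -5.3325, -3.9330)
after link 6: o_6 = (0.5401, -5.3325, -3.9330)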